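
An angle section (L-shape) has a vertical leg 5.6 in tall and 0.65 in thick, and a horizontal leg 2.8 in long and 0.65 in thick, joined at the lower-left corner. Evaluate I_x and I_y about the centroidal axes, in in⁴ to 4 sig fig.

I_x ≈ 15.75 in⁴, I_y ≈ 2.646 in⁴

Treat the section as a set of non-overlapping primitives; coordinates are from the bounding-box lower-left.
Vertical leg: 0.65 × 5.6, A = 3.64 in², y = 2.8 in, Ī = 9.51253 in⁴.
Horizontal leg (remainder): 2.15 × 0.65, A = 1.3975 in², y = 0.325 in, Ī = 0.0492036 in⁴.
Centroid: ȳ = ΣA·y / ΣA = 2.11339 in.
Transfer each piece to the centroidal x-axis using Ī + A·d² with d = y − 2.11339:
  vertical leg: d = 0.686613 in → contributes +11.2286 in⁴
  horizontal leg (remainder): d = -1.78839 in → contributes +4.51887 in⁴
Total I = 15.7474 in⁴.
For the y-axis: x̄ = 0.713387 in.
Repeating about the centroidal y-axis gives I_y = 2.64571 in⁴.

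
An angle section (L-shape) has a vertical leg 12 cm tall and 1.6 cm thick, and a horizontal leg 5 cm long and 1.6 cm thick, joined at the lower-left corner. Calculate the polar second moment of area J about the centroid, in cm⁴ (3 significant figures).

J ≈ 382 cm⁴

Decompose the section into non-overlapping parts with the origin at the bottom-left of its bounding rectangle.
Vertical leg: 1.6 × 12, A = 19.2 cm², y = 6 cm, Ī = 230.4 cm⁴.
Horizontal leg (remainder): 3.4 × 1.6, A = 5.44 cm², y = 0.8 cm, Ī = 1.1605 cm⁴.
Centroid: ȳ = ΣA·y / ΣA = 4.8519 cm.
Transfer each piece to the centroidal x-axis using Ī + A·d² with d = y − 4.8519:
  vertical leg: d = 1.1481 cm → contributes +255.71 cm⁴
  horizontal leg (remainder): d = -4.0519 cm → contributes +90.476 cm⁴
Total I = 346.18 cm⁴.
For the y-axis: x̄ = 1.3519 cm.
Repeating about the centroidal y-axis gives I_y = 35.83 cm⁴.
Polar second moment: J = I_x + I_y = 382.01 cm⁴.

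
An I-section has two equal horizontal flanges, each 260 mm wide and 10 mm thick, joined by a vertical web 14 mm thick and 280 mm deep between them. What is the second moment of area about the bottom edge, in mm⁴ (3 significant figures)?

Decompose the section into non-overlapping parts with the origin at the bottom-left of its bounding rectangle.
Bottom flange: 260 × 10, A = 2 600 mm², y = 5 mm, Ī = 21 667 mm⁴.
Web: 14 × 280, A = 3 920 mm², y = 150 mm, Ī = 25 610 667 mm⁴.
Top flange: 260 × 10, A = 2 600 mm², y = 295 mm, Ī = 21 667 mm⁴.
Transfer each piece to a horizontal axis along the bottom face using Ī + A·d² with d = y − 0:
  bottom flange: d = 5 mm → contributes +86 667 mm⁴
  web: d = 150 mm → contributes +113 810 667 mm⁴
  top flange: d = 295 mm → contributes +226 286 667 mm⁴
Total I = 340 184 000 mm⁴.

I_base ≈ 3.40 × 10⁸ mm⁴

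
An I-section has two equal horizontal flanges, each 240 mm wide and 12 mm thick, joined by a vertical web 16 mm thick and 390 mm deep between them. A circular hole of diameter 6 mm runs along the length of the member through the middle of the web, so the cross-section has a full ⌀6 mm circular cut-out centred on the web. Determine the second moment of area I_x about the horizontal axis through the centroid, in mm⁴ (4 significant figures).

Break the section into simple shapes (no overlaps), measuring from the bottom-left corner of the bounding box.
Bottom flange: 240 × 12, A = 2 880 mm², y = 6 mm, Ī = 34 560 mm⁴.
Web: 16 × 390, A = 6 240 mm², y = 207 mm, Ī = 79 092 000 mm⁴.
Top flange: 240 × 12, A = 2 880 mm², y = 408 mm, Ī = 34 560 mm⁴.
Hole (subtracted): ⌀6, A = 28.2743 mm², y = 207 mm, Ī = 63.6173 mm⁴.
By symmetry the centroid is at mid-height, ȳ = 207 mm.
Transfer each piece to the horizontal axis through the centroid using Ī + A·d² with d = y − 207:
  bottom flange: d = -201 mm → contributes +116 389 440 mm⁴
  web: d = 0 mm → contributes +79 092 000 mm⁴
  top flange: d = 201 mm → contributes +116 389 440 mm⁴
  hole: d = 0 mm → contributes −63.6173 mm⁴
Total I = 311 870 816 mm⁴.

I_x ≈ 3.119 × 10⁸ mm⁴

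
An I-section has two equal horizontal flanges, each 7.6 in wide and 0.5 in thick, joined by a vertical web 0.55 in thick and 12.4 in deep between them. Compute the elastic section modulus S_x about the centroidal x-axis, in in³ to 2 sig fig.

Treat the section as a set of non-overlapping primitives; coordinates are from the bounding-box lower-left.
Bottom flange: 7.6 × 0.5, A = 3.8 in², y = 0.25 in, Ī = 0.07917 in⁴.
Web: 0.55 × 12.4, A = 6.82 in², y = 6.7 in, Ī = 87.39 in⁴.
Top flange: 7.6 × 0.5, A = 3.8 in², y = 13.15 in, Ī = 0.07917 in⁴.
By symmetry the centroid is at mid-height, ȳ = 6.7 in.
Transfer each piece to the centroidal x-axis using Ī + A·d² with d = y − 6.7:
  bottom flange: d = -6.45 in → contributes +158.2 in⁴
  web: d = 0 in → contributes +87.39 in⁴
  top flange: d = 6.45 in → contributes +158.2 in⁴
Total I = 403.7 in⁴.
Extreme fibre distance c = 6.7 in; S = I/c = 60.26 in³.

S_x ≈ 60 in³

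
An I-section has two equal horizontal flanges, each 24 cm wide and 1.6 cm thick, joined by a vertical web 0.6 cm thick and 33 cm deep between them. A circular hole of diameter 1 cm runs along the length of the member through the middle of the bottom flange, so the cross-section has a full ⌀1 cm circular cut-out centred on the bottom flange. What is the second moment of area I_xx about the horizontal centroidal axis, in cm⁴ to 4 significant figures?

I_xx ≈ 2.456 × 10⁴ cm⁴

Split into non-overlapping primitives; take the origin at the lower-left of the bounding box.
Bottom flange: 24 × 1.6, A = 38.4 cm², y = 0.8 cm, Ī = 8.192 cm⁴.
Web: 0.6 × 33, A = 19.8 cm², y = 18.1 cm, Ī = 1796.85 cm⁴.
Top flange: 24 × 1.6, A = 38.4 cm², y = 35.4 cm, Ī = 8.192 cm⁴.
Hole (subtracted): ⌀1, A = 0.785398 cm², y = 0.8 cm, Ī = 0.0490874 cm⁴.
Centroid: ȳ = ΣA·y / ΣA = 18.2418 cm.
Transfer each piece to the horizontal centroidal axis using Ī + A·d² with d = y − 18.2418:
  bottom flange: d = -17.4418 cm → contributes +11690.1 cm⁴
  web: d = -0.141809 cm → contributes +1797.25 cm⁴
  top flange: d = 17.1582 cm → contributes +11313.3 cm⁴
  hole: d = -17.4418 cm → contributes −238.98 cm⁴
Total I = 24561.7 cm⁴.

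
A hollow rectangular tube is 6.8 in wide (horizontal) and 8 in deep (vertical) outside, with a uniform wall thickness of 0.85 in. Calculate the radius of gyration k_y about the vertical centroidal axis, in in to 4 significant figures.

k_y ≈ 2.507 in

Break the section into simple shapes (no overlaps), measuring from the bottom-left corner of the bounding box.
Outer rectangle: 6.8 × 8, A = 54.4 in², x = 3.4 in, Ī = 209.621 in⁴.
Inner void (subtracted): 5.1 × 6.3, A = 32.13 in², x = 3.4 in, Ī = 69.6418 in⁴.
By symmetry the centroid is at mid-width, x̄ = 3.4 in.
All pieces are centred on the vertical centroidal axis, so I = ΣĪ (holes subtracted) = 139.98 in⁴.
Radius of gyration: k = √(I/A) = √(139.98 / 22.27) = 2.5071 in.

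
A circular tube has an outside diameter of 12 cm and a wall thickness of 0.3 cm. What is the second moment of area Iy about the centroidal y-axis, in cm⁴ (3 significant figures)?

Treat the section as a set of non-overlapping primitives; coordinates are from the bounding-box lower-left.
Outer circle: ⌀12, A = 113.1 cm², x = 6 cm, Ī = 1017.9 cm⁴.
Bore (subtracted): ⌀11.4, A = 102.07 cm², x = 6 cm, Ī = 829.07 cm⁴.
By symmetry the centroid is at mid-width, x̄ = 6 cm.
All pieces are centred on the centroidal y-axis, so I = ΣĪ (holes subtracted) = 188.81 cm⁴.

Iy ≈ 189 cm⁴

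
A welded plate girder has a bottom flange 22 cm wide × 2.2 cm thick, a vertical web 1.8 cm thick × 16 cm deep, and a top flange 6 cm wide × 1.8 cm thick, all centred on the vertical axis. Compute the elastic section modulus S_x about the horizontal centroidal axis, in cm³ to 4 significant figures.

S_x ≈ 302.9 cm³

Treat the section as a set of non-overlapping primitives; coordinates are from the bounding-box lower-left.
Bottom plate: 22 × 2.2, A = 48.4 cm², y = 1.1 cm, Ī = 19.5213 cm⁴.
Web plate: 1.8 × 16, A = 28.8 cm², y = 10.2 cm, Ī = 614.4 cm⁴.
Top plate: 6 × 1.8, A = 10.8 cm², y = 19.1 cm, Ī = 2.916 cm⁴.
Centroid: ȳ = ΣA·y / ΣA = 6.28727 cm.
Transfer each piece to the horizontal centroidal axis using Ī + A·d² with d = y − 6.28727:
  bottom plate: d = -5.18727 cm → contributes +1321.86 cm⁴
  web plate: d = 3.91273 cm → contributes +1055.31 cm⁴
  top plate: d = 12.8127 cm → contributes +1775.91 cm⁴
Total I = 4153.08 cm⁴.
Extreme fibre distance c = 13.7127 cm; S = I/c = 302.863 cm³.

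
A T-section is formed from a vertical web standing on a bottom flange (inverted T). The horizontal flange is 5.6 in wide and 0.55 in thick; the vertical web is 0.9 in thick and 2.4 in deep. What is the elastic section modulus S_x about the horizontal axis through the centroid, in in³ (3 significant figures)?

S_x ≈ 1.88 in³

Treat the section as a set of non-overlapping primitives; coordinates are from the bounding-box lower-left.
Flange: 5.6 × 0.55, A = 3.08 in², y = 0.275 in, Ī = 0.077642 in⁴.
Web: 0.9 × 2.4, A = 2.16 in², y = 1.75 in, Ī = 1.0368 in⁴.
Centroid: ȳ = ΣA·y / ΣA = 0.88302 in.
Transfer each piece to the horizontal axis through the centroid using Ī + A·d² with d = y − 0.88302:
  flange: d = -0.60802 in → contributes +1.2163 in⁴
  web: d = 0.86698 in → contributes +2.6604 in⁴
Total I = 3.8767 in⁴.
Extreme fibre distance c = 2.067 in; S = I/c = 1.8755 in³.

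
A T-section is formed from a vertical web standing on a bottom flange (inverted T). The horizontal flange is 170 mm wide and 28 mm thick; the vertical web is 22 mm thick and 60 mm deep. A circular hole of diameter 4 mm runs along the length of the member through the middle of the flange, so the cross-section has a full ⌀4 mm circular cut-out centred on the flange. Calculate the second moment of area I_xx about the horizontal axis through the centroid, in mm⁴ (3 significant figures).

I_xx ≈ 2.71 × 10⁶ mm⁴

Decompose the section into non-overlapping parts with the origin at the bottom-left of its bounding rectangle.
Flange: 170 × 28, A = 4 760 mm², y = 14 mm, Ī = 310 987 mm⁴.
Web: 22 × 60, A = 1 320 mm², y = 58 mm, Ī = 396 000 mm⁴.
Hole (subtracted): ⌀4, A = 12.566 mm², y = 14 mm, Ī = 12.566 mm⁴.
Centroid: ȳ = ΣA·y / ΣA = 23.572 mm.
Transfer each piece to the horizontal axis through the centroid using Ī + A·d² with d = y − 23.572:
  flange: d = -9.5724 mm → contributes +747 151 mm⁴
  web: d = 34.428 mm → contributes +1 960 541 mm⁴
  hole: d = -9.5724 mm → contributes −1 164 mm⁴
Total I = 2 706 528 mm⁴.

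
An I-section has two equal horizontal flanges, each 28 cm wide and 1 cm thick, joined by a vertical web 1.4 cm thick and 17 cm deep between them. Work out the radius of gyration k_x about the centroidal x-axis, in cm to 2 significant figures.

k_x ≈ 8.0 cm

Break the section into simple shapes (no overlaps), measuring from the bottom-left corner of the bounding box.
Bottom flange: 28 × 1, A = 28 cm², y = 0.5 cm, Ī = 2.333 cm⁴.
Web: 1.4 × 17, A = 23.8 cm², y = 9.5 cm, Ī = 573.2 cm⁴.
Top flange: 28 × 1, A = 28 cm², y = 18.5 cm, Ī = 2.333 cm⁴.
By symmetry the centroid is at mid-height, ȳ = 9.5 cm.
Transfer each piece to the centroidal x-axis using Ī + A·d² with d = y − 9.5:
  bottom flange: d = -9 cm → contributes +2 270 cm⁴
  web: d = 0 cm → contributes +573.2 cm⁴
  top flange: d = 9 cm → contributes +2 270 cm⁴
Total I = 5 114 cm⁴.
Radius of gyration: k = √(I/A) = √(5 114 / 79.8) = 8.005 cm.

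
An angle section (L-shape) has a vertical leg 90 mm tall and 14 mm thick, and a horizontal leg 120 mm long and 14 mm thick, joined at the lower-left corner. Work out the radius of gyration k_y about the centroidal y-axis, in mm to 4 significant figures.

Decompose the section into non-overlapping parts with the origin at the bottom-left of its bounding rectangle.
Vertical leg: 14 × 90, A = 1 260 mm², x = 7 mm, Ī = 20 580 mm⁴.
Horizontal leg (remainder): 106 × 14, A = 1 484 mm², x = 67 mm, Ī = 1 389 519 mm⁴.
Centroid: x̄ = ΣA·x / ΣA = 39.449 mm.
Transfer each piece to the centroidal y-axis using Ī + A·d² with d = x − 39.449:
  vertical leg: d = -32.449 mm → contributes +1 347 280 mm⁴
  horizontal leg (remainder): d = 27.551 mm → contributes +2 515 962 mm⁴
Total I = 3 863 242 mm⁴.
Radius of gyration: k = √(I/A) = √(3 863 242 / 2 744) = 37.5218 mm.

k_y ≈ 37.52 mm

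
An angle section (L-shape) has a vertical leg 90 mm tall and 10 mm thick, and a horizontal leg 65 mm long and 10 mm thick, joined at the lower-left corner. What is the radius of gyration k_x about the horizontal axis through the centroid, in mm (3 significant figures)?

k_x ≈ 28.3 mm

Split into non-overlapping primitives; take the origin at the lower-left of the bounding box.
Vertical leg: 10 × 90, A = 900 mm², y = 45 mm, Ī = 607 500 mm⁴.
Horizontal leg (remainder): 55 × 10, A = 550 mm², y = 5 mm, Ī = 4583.3 mm⁴.
Centroid: ȳ = ΣA·y / ΣA = 29.828 mm.
Transfer each piece to the horizontal axis through the centroid using Ī + A·d² with d = y − 29.828:
  vertical leg: d = 15.172 mm → contributes +814 682 mm⁴
  horizontal leg (remainder): d = -24.828 mm → contributes +343 608 mm⁴
Total I = 1 158 290 mm⁴.
Radius of gyration: k = √(I/A) = √(1 158 290 / 1 450) = 28.263 mm.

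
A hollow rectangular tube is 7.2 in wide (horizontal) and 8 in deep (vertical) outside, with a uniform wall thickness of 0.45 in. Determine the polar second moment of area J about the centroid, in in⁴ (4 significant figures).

Decompose the section into non-overlapping parts with the origin at the bottom-left of its bounding rectangle.
Outer rectangle: 7.2 × 8, A = 57.6 in², y = 4 in, Ī = 307.2 in⁴.
Inner void (subtracted): 6.3 × 7.1, A = 44.73 in², y = 4 in, Ī = 187.903 in⁴.
By symmetry the centroid is at mid-height, ȳ = 4 in.
All pieces are centred on the centroidal x-axis, so I = ΣĪ (holes subtracted) = 119.297 in⁴.
Repeating about the centroidal y-axis gives I_y = 100.888 in⁴.
Polar second moment: J = I_x + I_y = 220.184 in⁴.

J ≈ 220.2 in⁴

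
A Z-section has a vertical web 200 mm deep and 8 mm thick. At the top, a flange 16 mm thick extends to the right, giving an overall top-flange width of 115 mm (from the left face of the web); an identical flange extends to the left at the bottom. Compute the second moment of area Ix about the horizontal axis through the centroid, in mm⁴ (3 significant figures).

Treat the section as a set of non-overlapping primitives; coordinates are from the bounding-box lower-left.
Web: 8 × 200, A = 1 600 mm², y = 100 mm, Ī = 5 333 333 mm⁴.
Top flange (beyond web): 107 × 16, A = 1 712 mm², y = 192 mm, Ī = 36 523 mm⁴.
Bottom flange (beyond web): 107 × 16, A = 1 712 mm², y = 8 mm, Ī = 36 523 mm⁴.
Centroid: ȳ = ΣA·y / ΣA = 100 mm.
Transfer each piece to the horizontal axis through the centroid using Ī + A·d² with d = y − 100:
  web: d = 0 mm → contributes +5 333 333 mm⁴
  top flange (beyond web): d = 92 mm → contributes +14 526 891 mm⁴
  bottom flange (beyond web): d = -92 mm → contributes +14 526 891 mm⁴
Total I = 34 387 115 mm⁴.

Ix ≈ 3.44 × 10⁷ mm⁴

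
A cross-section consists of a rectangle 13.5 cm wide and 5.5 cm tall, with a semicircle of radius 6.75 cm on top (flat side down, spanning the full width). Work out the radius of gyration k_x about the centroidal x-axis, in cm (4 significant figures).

Split into non-overlapping primitives; take the origin at the lower-left of the bounding box.
Rectangular body: 13.5 × 5.5, A = 74.25 cm², y = 2.75 cm, Ī = 187.172 cm⁴.
Semicircular cap: semicircle r = 6.75, A = 71.5694 cm², y = 8.36479 cm, Ī = 227.849 cm⁴.
Centroid: ȳ = ΣA·y / ΣA = 5.50579 cm.
Transfer each piece to the centroidal x-axis using Ī + A·d² with d = y − 5.50579:
  rectangular body: d = -2.75579 cm → contributes +751.053 cm⁴
  semicircular cap: d = 2.859 cm → contributes +812.85 cm⁴
Total I = 1563.9 cm⁴.
Radius of gyration: k = √(I/A) = √(1563.9 / 145.819) = 3.27489 cm.

k_x ≈ 3.275 cm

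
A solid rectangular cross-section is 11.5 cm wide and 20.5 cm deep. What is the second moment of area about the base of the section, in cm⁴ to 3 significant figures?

I_base ≈ 3.30 × 10⁴ cm⁴

The section: 11.5 × 20.5, A = 235.75 cm², y = 10.25 cm, Ī = 8256.2 cm⁴.
Transfer it to the bottom edge using Ī + A·d² with d = y − 0:
  the section: d = 10.25 cm → contributes +33 025 cm⁴
Total I = 33 025 cm⁴.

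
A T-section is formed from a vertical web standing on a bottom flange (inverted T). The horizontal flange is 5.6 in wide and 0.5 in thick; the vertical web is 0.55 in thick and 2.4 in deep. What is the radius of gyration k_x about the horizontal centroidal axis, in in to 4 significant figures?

k_x ≈ 0.7910 in

Treat the section as a set of non-overlapping primitives; coordinates are from the bounding-box lower-left.
Flange: 5.6 × 0.5, A = 2.8 in², y = 0.25 in, Ī = 0.0583333 in⁴.
Web: 0.55 × 2.4, A = 1.32 in², y = 1.7 in, Ī = 0.6336 in⁴.
Centroid: ȳ = ΣA·y / ΣA = 0.714563 in.
Transfer each piece to the horizontal centroidal axis using Ī + A·d² with d = y − 0.714563:
  flange: d = -0.464563 in → contributes +0.662626 in⁴
  web: d = 0.985437 in → contributes +1.91543 in⁴
Total I = 2.57806 in⁴.
Radius of gyration: k = √(I/A) = √(2.57806 / 4.12) = 0.791039 in.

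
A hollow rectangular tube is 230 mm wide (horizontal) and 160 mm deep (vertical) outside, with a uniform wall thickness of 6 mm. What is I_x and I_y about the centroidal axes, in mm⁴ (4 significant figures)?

Break the section into simple shapes (no overlaps), measuring from the bottom-left corner of the bounding box.
Outer rectangle: 230 × 160, A = 36 800 mm², y = 80 mm, Ī = 78 506 667 mm⁴.
Inner void (subtracted): 218 × 148, A = 32 264 mm², y = 80 mm, Ī = 58 892 555 mm⁴.
By symmetry the centroid is at mid-height, ȳ = 80 mm.
All pieces are centred on the centroidal x-axis, so I = ΣĪ (holes subtracted) = 19 614 112 mm⁴.
Repeating about the centroidal y-axis gives I_y = 34 450 472 mm⁴.

I_x ≈ 1.961 × 10⁷ mm⁴, I_y ≈ 3.445 × 10⁷ mm⁴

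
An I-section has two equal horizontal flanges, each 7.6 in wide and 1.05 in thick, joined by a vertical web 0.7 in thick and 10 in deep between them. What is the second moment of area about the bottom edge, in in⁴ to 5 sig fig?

Treat the section as a set of non-overlapping primitives; coordinates are from the bounding-box lower-left.
Bottom flange: 7.6 × 1.05, A = 7.98 in², y = 0.525 in, Ī = 0.7331625 in⁴.
Web: 0.7 × 10, A = 7 in², y = 6.05 in, Ī = 58.33333 in⁴.
Top flange: 7.6 × 1.05, A = 7.98 in², y = 11.575 in, Ī = 0.7331625 in⁴.
Transfer each piece to the base of the section using Ī + A·d² with d = y − 0:
  bottom flange: d = 0.525 in → contributes +2.93265 in⁴
  web: d = 6.05 in → contributes +314.5508 in⁴
  top flange: d = 11.575 in → contributes +1069.899 in⁴
Total I = 1387.382 in⁴.

I_base ≈ 1387.4 in⁴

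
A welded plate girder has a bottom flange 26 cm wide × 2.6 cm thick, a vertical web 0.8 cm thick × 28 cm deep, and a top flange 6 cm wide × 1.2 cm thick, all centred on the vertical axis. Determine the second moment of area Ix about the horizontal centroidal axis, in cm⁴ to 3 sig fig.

Ix ≈ 9980 cm⁴

Split into non-overlapping primitives; take the origin at the lower-left of the bounding box.
Bottom plate: 26 × 2.6, A = 67.6 cm², y = 1.3 cm, Ī = 38.081 cm⁴.
Web plate: 0.8 × 28, A = 22.4 cm², y = 16.6 cm, Ī = 1463.5 cm⁴.
Top plate: 6 × 1.2, A = 7.2 cm², y = 31.2 cm, Ī = 0.864 cm⁴.
Centroid: ȳ = ΣA·y / ΣA = 7.0407 cm.
Transfer each piece to the horizontal centroidal axis using Ī + A·d² with d = y − 7.0407:
  bottom plate: d = -5.7407 cm → contributes +2265.9 cm⁴
  web plate: d = 9.5593 cm → contributes +3510.4 cm⁴
  top plate: d = 24.159 cm → contributes +4203.3 cm⁴
Total I = 9979.6 cm⁴.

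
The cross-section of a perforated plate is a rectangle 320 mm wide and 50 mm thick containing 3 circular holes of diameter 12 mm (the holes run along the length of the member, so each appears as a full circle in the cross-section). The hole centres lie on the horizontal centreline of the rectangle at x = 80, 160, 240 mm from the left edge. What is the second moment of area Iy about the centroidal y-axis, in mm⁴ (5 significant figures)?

Break the section into simple shapes (no overlaps), measuring from the bottom-left corner of the bounding box.
Plate: 320 × 50, A = 16 000 mm², x = 160 mm, Ī = 136 533 333 mm⁴.
Hole 1 (subtracted): ⌀12, A = 113.0973 mm², x = 80 mm, Ī = 1017.876 mm⁴.
Hole 2 (subtracted): ⌀12, A = 113.0973 mm², x = 160 mm, Ī = 1017.876 mm⁴.
Hole 3 (subtracted): ⌀12, A = 113.0973 mm², x = 240 mm, Ī = 1017.876 mm⁴.
By symmetry the centroid is at mid-width, x̄ = 160 mm.
Transfer each piece to the centroidal y-axis using Ī + A·d² with d = x − 160:
  plate: d = 0 mm → contributes +136 533 333 mm⁴
  hole 1: d = -80 mm → contributes −724840.8 mm⁴
  hole 2: d = 0 mm → contributes −1017.876 mm⁴
  hole 3: d = 80 mm → contributes −724840.8 mm⁴
Total I = 135 082 634 mm⁴.

Iy ≈ 1.3508 × 10⁸ mm⁴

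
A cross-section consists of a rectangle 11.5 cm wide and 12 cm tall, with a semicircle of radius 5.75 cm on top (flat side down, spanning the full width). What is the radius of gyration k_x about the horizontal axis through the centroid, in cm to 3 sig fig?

k_x ≈ 4.85 cm

Decompose the section into non-overlapping parts with the origin at the bottom-left of its bounding rectangle.
Rectangular body: 11.5 × 12, A = 138 cm², y = 6 cm, Ī = 1 656 cm⁴.
Semicircular cap: semicircle r = 5.75, A = 51.934 cm², y = 14.44 cm, Ī = 119.98 cm⁴.
Centroid: ȳ = ΣA·y / ΣA = 8.3079 cm.
Transfer each piece to the horizontal axis through the centroid using Ī + A·d² with d = y − 8.3079:
  rectangular body: d = -2.3079 cm → contributes +2 391 cm⁴
  semicircular cap: d = 6.1325 cm → contributes +2073.1 cm⁴
Total I = 4464.1 cm⁴.
Radius of gyration: k = √(I/A) = √(4464.1 / 189.93) = 4.848 cm.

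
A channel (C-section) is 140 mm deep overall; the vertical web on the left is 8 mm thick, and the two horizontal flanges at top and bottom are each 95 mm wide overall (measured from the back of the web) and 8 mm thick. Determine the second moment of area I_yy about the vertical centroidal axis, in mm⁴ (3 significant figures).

Decompose the section into non-overlapping parts with the origin at the bottom-left of its bounding rectangle.
Web: 8 × 140, A = 1 120 mm², x = 4 mm, Ī = 5973.3 mm⁴.
Top flange (beyond web): 87 × 8, A = 696 mm², x = 51.5 mm, Ī = 439 002 mm⁴.
Bottom flange (beyond web): 87 × 8, A = 696 mm², x = 51.5 mm, Ī = 439 002 mm⁴.
Centroid: x̄ = ΣA·x / ΣA = 30.322 mm.
Transfer each piece to the vertical centroidal axis using Ī + A·d² with d = x − 30.322:
  web: d = -26.322 mm → contributes +781 942 mm⁴
  top flange (beyond web): d = 21.178 mm → contributes +751 173 mm⁴
  bottom flange (beyond web): d = 21.178 mm → contributes +751 173 mm⁴
Total I = 2 284 289 mm⁴.

I_yy ≈ 2.28 × 10⁶ mm⁴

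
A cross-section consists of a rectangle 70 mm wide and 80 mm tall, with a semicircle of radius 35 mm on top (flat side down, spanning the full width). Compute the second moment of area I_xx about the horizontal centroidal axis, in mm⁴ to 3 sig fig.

I_xx ≈ 7.46 × 10⁶ mm⁴

Treat the section as a set of non-overlapping primitives; coordinates are from the bounding-box lower-left.
Rectangular body: 70 × 80, A = 5 600 mm², y = 40 mm, Ī = 2 986 667 mm⁴.
Semicircular cap: semicircle r = 35, A = 1924.2 mm², y = 94.854 mm, Ī = 164 704 mm⁴.
Centroid: ȳ = ΣA·y / ΣA = 54.028 mm.
Transfer each piece to the horizontal centroidal axis using Ī + A·d² with d = y − 54.028:
  rectangular body: d = -14.028 mm → contributes +4 088 714 mm⁴
  semicircular cap: d = 40.826 mm → contributes +3 371 950 mm⁴
Total I = 7 460 664 mm⁴.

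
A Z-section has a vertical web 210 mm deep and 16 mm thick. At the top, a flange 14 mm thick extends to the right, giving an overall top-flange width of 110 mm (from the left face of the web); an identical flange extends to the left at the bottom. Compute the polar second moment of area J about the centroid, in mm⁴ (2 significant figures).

J ≈ 4.8 × 10⁷ mm⁴

Treat the section as a set of non-overlapping primitives; coordinates are from the bounding-box lower-left.
Web: 16 × 210, A = 3 360 mm², y = 105 mm, Ī = 12 348 000 mm⁴.
Top flange (beyond web): 94 × 14, A = 1 316 mm², y = 203 mm, Ī = 21 495 mm⁴.
Bottom flange (beyond web): 94 × 14, A = 1 316 mm², y = 7 mm, Ī = 21 495 mm⁴.
Centroid: ȳ = ΣA·y / ΣA = 105 mm.
Transfer each piece to the centroidal x-axis using Ī + A·d² with d = y − 105:
  web: d = 0 mm → contributes +12 348 000 mm⁴
  top flange (beyond web): d = 98 mm → contributes +12 660 359 mm⁴
  bottom flange (beyond web): d = -98 mm → contributes +12 660 359 mm⁴
Total I = 37 668 717 mm⁴.
For the y-axis: x̄ = 102 mm.
Repeating about the centroidal y-axis gives I_y = 9 971 509 mm⁴.
Polar second moment: J = I_x + I_y = 47 640 227 mm⁴.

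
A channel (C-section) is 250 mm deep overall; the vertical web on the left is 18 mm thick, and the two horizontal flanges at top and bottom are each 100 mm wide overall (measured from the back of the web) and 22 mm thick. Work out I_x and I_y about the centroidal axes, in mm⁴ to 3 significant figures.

Split into non-overlapping primitives; take the origin at the lower-left of the bounding box.
Web: 18 × 250, A = 4 500 mm², y = 125 mm, Ī = 23 437 500 mm⁴.
Top flange (beyond web): 82 × 22, A = 1 804 mm², y = 239 mm, Ī = 72 761 mm⁴.
Bottom flange (beyond web): 82 × 22, A = 1 804 mm², y = 11 mm, Ī = 72 761 mm⁴.
By symmetry the centroid is at mid-height, ȳ = 125 mm.
Transfer each piece to the centroidal x-axis using Ī + A·d² with d = y − 125:
  web: d = 0 mm → contributes +23 437 500 mm⁴
  top flange (beyond web): d = 114 mm → contributes +23 517 545 mm⁴
  bottom flange (beyond web): d = -114 mm → contributes +23 517 545 mm⁴
Total I = 70 472 591 mm⁴.
For the y-axis: x̄ = 31.25 mm.
Repeating about the centroidal y-axis gives I_y = 7 149 349 mm⁴.

I_x ≈ 7.05 × 10⁷ mm⁴, I_y ≈ 7.15 × 10⁶ mm⁴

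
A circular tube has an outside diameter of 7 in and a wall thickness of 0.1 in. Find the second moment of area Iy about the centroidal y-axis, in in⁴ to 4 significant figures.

Iy ≈ 12.90 in⁴

Break the section into simple shapes (no overlaps), measuring from the bottom-left corner of the bounding box.
Outer circle: ⌀7, A = 38.4845 in², x = 3.5 in, Ī = 117.859 in⁴.
Bore (subtracted): ⌀6.8, A = 36.3168 in², x = 3.5 in, Ī = 104.956 in⁴.
By symmetry the centroid is at mid-width, x̄ = 3.5 in.
All pieces are centred on the centroidal y-axis, so I = ΣĪ (holes subtracted) = 12.9032 in⁴.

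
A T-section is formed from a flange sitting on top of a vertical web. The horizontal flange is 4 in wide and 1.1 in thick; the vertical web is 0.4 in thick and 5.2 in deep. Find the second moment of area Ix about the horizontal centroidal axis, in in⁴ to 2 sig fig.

Ix ≈ 19 in⁴

Split into non-overlapping primitives; take the origin at the lower-left of the bounding box.
Flange: 4 × 1.1, A = 4.4 in², y = 5.75 in, Ī = 0.4437 in⁴.
Web: 0.4 × 5.2, A = 2.08 in², y = 2.6 in, Ī = 4.687 in⁴.
Centroid: ȳ = ΣA·y / ΣA = 4.739 in.
Transfer each piece to the horizontal centroidal axis using Ī + A·d² with d = y − 4.739:
  flange: d = 1.011 in → contributes +4.942 in⁴
  web: d = -2.139 in → contributes +14.2 in⁴
Total I = 19.14 in⁴.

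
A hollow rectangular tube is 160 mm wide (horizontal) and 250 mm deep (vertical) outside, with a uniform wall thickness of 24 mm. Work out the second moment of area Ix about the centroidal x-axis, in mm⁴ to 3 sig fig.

Break the section into simple shapes (no overlaps), measuring from the bottom-left corner of the bounding box.
Outer rectangle: 160 × 250, A = 40 000 mm², y = 125 mm, Ī = 208 333 333 mm⁴.
Inner void (subtracted): 112 × 202, A = 22 624 mm², y = 125 mm, Ī = 76 929 141 mm⁴.
By symmetry the centroid is at mid-height, ȳ = 125 mm.
All pieces are centred on the centroidal x-axis, so I = ΣĪ (holes subtracted) = 131 404 192 mm⁴.

Ix ≈ 1.31 × 10⁸ mm⁴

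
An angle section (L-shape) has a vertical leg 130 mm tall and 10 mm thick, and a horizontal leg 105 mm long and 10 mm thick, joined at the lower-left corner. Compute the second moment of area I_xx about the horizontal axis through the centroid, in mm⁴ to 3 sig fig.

Treat the section as a set of non-overlapping primitives; coordinates are from the bounding-box lower-left.
Vertical leg: 10 × 130, A = 1 300 mm², y = 65 mm, Ī = 1 830 833 mm⁴.
Horizontal leg (remainder): 95 × 10, A = 950 mm², y = 5 mm, Ī = 7916.7 mm⁴.
Centroid: ȳ = ΣA·y / ΣA = 39.667 mm.
Transfer each piece to the horizontal axis through the centroid using Ī + A·d² with d = y − 39.667:
  vertical leg: d = 25.333 mm → contributes +2 665 144 mm⁴
  horizontal leg (remainder): d = -34.667 mm → contributes +1 149 606 mm⁴
Total I = 3 814 750 mm⁴.

I_xx ≈ 3.81 × 10⁶ mm⁴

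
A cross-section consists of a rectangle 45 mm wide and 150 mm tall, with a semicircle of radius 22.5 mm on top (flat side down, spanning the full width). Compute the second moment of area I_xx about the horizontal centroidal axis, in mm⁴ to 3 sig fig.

Treat the section as a set of non-overlapping primitives; coordinates are from the bounding-box lower-left.
Rectangular body: 45 × 150, A = 6 750 mm², y = 75 mm, Ī = 12 656 250 mm⁴.
Semicircular cap: semicircle r = 22.5, A = 795.22 mm², y = 159.55 mm, Ī = 28 130 mm⁴.
Centroid: ȳ = ΣA·y / ΣA = 83.911 mm.
Transfer each piece to the horizontal centroidal axis using Ī + A·d² with d = y − 83.911:
  rectangular body: d = -8.9109 mm → contributes +13 192 232 mm⁴
  semicircular cap: d = 75.638 mm → contributes +4 577 687 mm⁴
Total I = 17 769 919 mm⁴.

I_xx ≈ 1.78 × 10⁷ mm⁴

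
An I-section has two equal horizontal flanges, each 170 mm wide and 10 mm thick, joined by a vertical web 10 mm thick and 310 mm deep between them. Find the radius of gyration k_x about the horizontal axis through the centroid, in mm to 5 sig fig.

Treat the section as a set of non-overlapping primitives; coordinates are from the bounding-box lower-left.
Bottom flange: 170 × 10, A = 1 700 mm², y = 5 mm, Ī = 14166.67 mm⁴.
Web: 10 × 310, A = 3 100 mm², y = 165 mm, Ī = 24 825 833 mm⁴.
Top flange: 170 × 10, A = 1 700 mm², y = 325 mm, Ī = 14166.67 mm⁴.
By symmetry the centroid is at mid-height, ȳ = 165 mm.
Transfer each piece to the horizontal axis through the centroid using Ī + A·d² with d = y − 165:
  bottom flange: d = -160 mm → contributes +43 534 167 mm⁴
  web: d = 0 mm → contributes +24 825 833 mm⁴
  top flange: d = 160 mm → contributes +43 534 167 mm⁴
Total I = 111 894 167 mm⁴.
Radius of gyration: k = √(I/A) = √(111 894 167 / 6 500) = 131.204 mm.

k_x ≈ 131.20 mm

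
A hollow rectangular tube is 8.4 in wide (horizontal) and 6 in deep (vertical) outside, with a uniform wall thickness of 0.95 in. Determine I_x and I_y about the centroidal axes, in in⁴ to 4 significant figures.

I_x ≈ 113.9 in⁴, I_y ≈ 202.5 in⁴

Decompose the section into non-overlapping parts with the origin at the bottom-left of its bounding rectangle.
Outer rectangle: 8.4 × 6, A = 50.4 in², y = 3 in, Ī = 151.2 in⁴.
Inner void (subtracted): 6.5 × 4.1, A = 26.65 in², y = 3 in, Ī = 37.3322 in⁴.
By symmetry the centroid is at mid-height, ȳ = 3 in.
All pieces are centred on the centroidal x-axis, so I = ΣĪ (holes subtracted) = 113.868 in⁴.
Repeating about the centroidal y-axis gives I_y = 202.522 in⁴.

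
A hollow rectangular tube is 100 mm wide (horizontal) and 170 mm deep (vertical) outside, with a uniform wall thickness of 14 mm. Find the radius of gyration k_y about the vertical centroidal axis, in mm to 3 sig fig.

k_y ≈ 37.9 mm

Decompose the section into non-overlapping parts with the origin at the bottom-left of its bounding rectangle.
Outer rectangle: 100 × 170, A = 17 000 mm², x = 50 mm, Ī = 14 166 667 mm⁴.
Inner void (subtracted): 72 × 142, A = 10 224 mm², x = 50 mm, Ī = 4 416 768 mm⁴.
By symmetry the centroid is at mid-width, x̄ = 50 mm.
All pieces are centred on the vertical centroidal axis, so I = ΣĪ (holes subtracted) = 9 749 899 mm⁴.
Radius of gyration: k = √(I/A) = √(9 749 899 / 6 776) = 37.933 mm.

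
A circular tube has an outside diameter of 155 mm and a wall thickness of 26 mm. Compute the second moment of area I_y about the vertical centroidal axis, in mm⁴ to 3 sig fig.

Decompose the section into non-overlapping parts with the origin at the bottom-left of its bounding rectangle.
Outer circle: ⌀155, A = 18 869 mm², x = 77.5 mm, Ī = 28 333 269 mm⁴.
Bore (subtracted): ⌀103, A = 8332.3 mm², x = 77.5 mm, Ī = 5 524 828 mm⁴.
By symmetry the centroid is at mid-width, x̄ = 77.5 mm.
All pieces are centred on the vertical centroidal axis, so I = ΣĪ (holes subtracted) = 22 808 441 mm⁴.

I_y ≈ 2.28 × 10⁷ mm⁴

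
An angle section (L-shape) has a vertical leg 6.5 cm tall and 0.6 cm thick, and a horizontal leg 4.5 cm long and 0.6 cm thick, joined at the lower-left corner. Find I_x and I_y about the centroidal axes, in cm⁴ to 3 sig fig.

Decompose the section into non-overlapping parts with the origin at the bottom-left of its bounding rectangle.
Vertical leg: 0.6 × 6.5, A = 3.9 cm², y = 3.25 cm, Ī = 13.731 cm⁴.
Horizontal leg (remainder): 3.9 × 0.6, A = 2.34 cm², y = 0.3 cm, Ī = 0.0702 cm⁴.
Centroid: ȳ = ΣA·y / ΣA = 2.1438 cm.
Transfer each piece to the centroidal x-axis using Ī + A·d² with d = y − 2.1438:
  vertical leg: d = 1.1063 cm → contributes +18.504 cm⁴
  horizontal leg (remainder): d = -1.8438 cm → contributes +8.0248 cm⁴
Total I = 26.529 cm⁴.
For the y-axis: x̄ = 1.1438 cm.
Repeating about the centroidal y-axis gives I_y = 10.487 cm⁴.

I_x ≈ 26.5 cm⁴, I_y ≈ 10.5 cm⁴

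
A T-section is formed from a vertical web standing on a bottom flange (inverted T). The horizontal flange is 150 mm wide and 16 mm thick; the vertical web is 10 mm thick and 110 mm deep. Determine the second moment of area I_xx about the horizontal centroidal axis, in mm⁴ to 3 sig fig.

I_xx ≈ 4.15 × 10⁶ mm⁴

Treat the section as a set of non-overlapping primitives; coordinates are from the bounding-box lower-left.
Flange: 150 × 16, A = 2 400 mm², y = 8 mm, Ī = 51 200 mm⁴.
Web: 10 × 110, A = 1 100 mm², y = 71 mm, Ī = 1 109 167 mm⁴.
Centroid: ȳ = ΣA·y / ΣA = 27.8 mm.
Transfer each piece to the horizontal centroidal axis using Ī + A·d² with d = y − 27.8:
  flange: d = -19.8 mm → contributes +992 096 mm⁴
  web: d = 43.2 mm → contributes +3 162 031 mm⁴
Total I = 4 154 127 mm⁴.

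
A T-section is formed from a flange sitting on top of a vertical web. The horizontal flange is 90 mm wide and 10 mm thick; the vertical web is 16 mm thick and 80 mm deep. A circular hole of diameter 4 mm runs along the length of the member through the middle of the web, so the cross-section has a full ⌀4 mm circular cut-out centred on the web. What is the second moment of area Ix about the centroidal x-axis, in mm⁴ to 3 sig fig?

Break the section into simple shapes (no overlaps), measuring from the bottom-left corner of the bounding box.
Flange: 90 × 10, A = 900 mm², y = 85 mm, Ī = 7 500 mm⁴.
Web: 16 × 80, A = 1 280 mm², y = 40 mm, Ī = 682 667 mm⁴.
Hole (subtracted): ⌀4, A = 12.566 mm², y = 40 mm, Ī = 12.566 mm⁴.
Centroid: ȳ = ΣA·y / ΣA = 58.686 mm.
Transfer each piece to the centroidal x-axis using Ī + A·d² with d = y − 58.686:
  flange: d = 26.314 mm → contributes +630 698 mm⁴
  web: d = -18.686 mm → contributes +1 129 585 mm⁴
  hole: d = -18.686 mm → contributes −4400.2 mm⁴
Total I = 1 755 884 mm⁴.

Ix ≈ 1.76 × 10⁶ mm⁴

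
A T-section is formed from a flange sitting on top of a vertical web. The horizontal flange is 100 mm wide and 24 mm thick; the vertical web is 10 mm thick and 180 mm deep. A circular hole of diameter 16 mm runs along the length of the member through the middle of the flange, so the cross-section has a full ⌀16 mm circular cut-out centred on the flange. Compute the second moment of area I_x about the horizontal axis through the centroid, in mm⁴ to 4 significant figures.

Decompose the section into non-overlapping parts with the origin at the bottom-left of its bounding rectangle.
Flange: 100 × 24, A = 2 400 mm², y = 192 mm, Ī = 115 200 mm⁴.
Web: 10 × 180, A = 1 800 mm², y = 90 mm, Ī = 4 860 000 mm⁴.
Hole (subtracted): ⌀16, A = 201.062 mm², y = 192 mm, Ī = 3216.99 mm⁴.
Centroid: ȳ = ΣA·y / ΣA = 146.088 mm.
Transfer each piece to the horizontal axis through the centroid using Ī + A·d² with d = y − 146.088:
  flange: d = 45.9122 mm → contributes +5 174 230 mm⁴
  web: d = -56.0878 mm → contributes +10 522 517 mm⁴
  hole: d = 45.9122 mm → contributes −427 041 mm⁴
Total I = 15 269 705 mm⁴.

I_x ≈ 1.527 × 10⁷ mm⁴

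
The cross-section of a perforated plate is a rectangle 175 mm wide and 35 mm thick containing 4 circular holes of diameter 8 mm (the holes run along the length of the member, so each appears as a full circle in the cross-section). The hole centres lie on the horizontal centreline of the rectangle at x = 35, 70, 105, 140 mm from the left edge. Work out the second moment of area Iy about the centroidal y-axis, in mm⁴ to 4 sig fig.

Split into non-overlapping primitives; take the origin at the lower-left of the bounding box.
Plate: 175 × 35, A = 6 125 mm², x = 87.5 mm, Ī = 15 631 510 mm⁴.
Hole 1 (subtracted): ⌀8, A = 50.2655 mm², x = 35 mm, Ī = 201.062 mm⁴.
Hole 2 (subtracted): ⌀8, A = 50.2655 mm², x = 70 mm, Ī = 201.062 mm⁴.
Hole 3 (subtracted): ⌀8, A = 50.2655 mm², x = 105 mm, Ī = 201.062 mm⁴.
Hole 4 (subtracted): ⌀8, A = 50.2655 mm², x = 140 mm, Ī = 201.062 mm⁴.
By symmetry the centroid is at mid-width, x̄ = 87.5 mm.
Transfer each piece to the centroidal y-axis using Ī + A·d² with d = x − 87.5:
  plate: d = 0 mm → contributes +15 631 510 mm⁴
  hole 1: d = -52.5 mm → contributes −138 745 mm⁴
  hole 2: d = -17.5 mm → contributes −15594.9 mm⁴
  hole 3: d = 17.5 mm → contributes −15594.9 mm⁴
  hole 4: d = 52.5 mm → contributes −138 745 mm⁴
Total I = 15 322 830 mm⁴.

Iy ≈ 1.532 × 10⁷ mm⁴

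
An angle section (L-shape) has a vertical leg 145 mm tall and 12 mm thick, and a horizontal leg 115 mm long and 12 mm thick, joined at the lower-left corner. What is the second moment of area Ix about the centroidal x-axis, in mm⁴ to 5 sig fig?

Ix ≈ 6.2592 × 10⁶ mm⁴

Split into non-overlapping primitives; take the origin at the lower-left of the bounding box.
Vertical leg: 12 × 145, A = 1 740 mm², y = 72.5 mm, Ī = 3 048 625 mm⁴.
Horizontal leg (remainder): 103 × 12, A = 1 236 mm², y = 6 mm, Ī = 14 832 mm⁴.
Centroid: ȳ = ΣA·y / ΣA = 44.88105 mm.
Transfer each piece to the centroidal x-axis using Ī + A·d² with d = y − 44.88105:
  vertical leg: d = 27.61895 mm → contributes +4 375 908 mm⁴
  horizontal leg (remainder): d = -38.88105 mm → contributes +1 883 338 mm⁴
Total I = 6 259 246 mm⁴.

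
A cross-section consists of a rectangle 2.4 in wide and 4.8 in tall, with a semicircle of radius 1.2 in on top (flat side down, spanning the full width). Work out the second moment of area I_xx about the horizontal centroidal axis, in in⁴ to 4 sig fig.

Split into non-overlapping primitives; take the origin at the lower-left of the bounding box.
Rectangular body: 2.4 × 4.8, A = 11.52 in², y = 2.4 in, Ī = 22.1184 in⁴.
Semicircular cap: semicircle r = 1.2, A = 2.26195 in², y = 5.3093 in, Ī = 0.227592 in⁴.
Centroid: ȳ = ΣA·y / ΣA = 2.87748 in.
Transfer each piece to the horizontal centroidal axis using Ī + A·d² with d = y − 2.87748:
  rectangular body: d = -0.477485 in → contributes +24.7449 in⁴
  semicircular cap: d = 2.43181 in → contributes +13.6041 in⁴
Total I = 38.3489 in⁴.

I_xx ≈ 38.35 in⁴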